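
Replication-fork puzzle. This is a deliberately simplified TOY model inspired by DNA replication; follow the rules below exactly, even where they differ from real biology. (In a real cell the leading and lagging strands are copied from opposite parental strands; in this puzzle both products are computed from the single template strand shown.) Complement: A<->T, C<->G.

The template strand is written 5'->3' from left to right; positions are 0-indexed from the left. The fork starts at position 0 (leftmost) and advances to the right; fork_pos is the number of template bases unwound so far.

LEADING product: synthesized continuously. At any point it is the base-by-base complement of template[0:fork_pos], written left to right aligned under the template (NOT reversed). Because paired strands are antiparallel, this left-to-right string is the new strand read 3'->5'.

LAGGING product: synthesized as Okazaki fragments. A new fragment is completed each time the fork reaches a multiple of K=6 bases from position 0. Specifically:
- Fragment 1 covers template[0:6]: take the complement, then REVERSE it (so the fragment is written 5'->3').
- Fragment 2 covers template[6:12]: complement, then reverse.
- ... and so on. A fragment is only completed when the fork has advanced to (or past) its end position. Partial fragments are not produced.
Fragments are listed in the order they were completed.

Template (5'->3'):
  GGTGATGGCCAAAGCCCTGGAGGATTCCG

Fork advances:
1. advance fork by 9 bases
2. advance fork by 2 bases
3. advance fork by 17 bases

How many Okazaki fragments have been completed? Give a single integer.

Answer: 4

Derivation:
Step 1: advance 9 -> fork_pos = 0 + 9 = 9. Reached multiple(s) of 6: 6 -> fragment 1 completed (1 total).
Step 2: advance 2 -> fork_pos = 9 + 2 = 11. Next multiple of 6 is 12 (not reached); still 1 fragment(s).
Step 3: advance 17 -> fork_pos = 11 + 17 = 28. Reached multiple(s) of 6: 12, 18, 24 -> fragments 2-4 completed (4 total).
Check: final fork_pos = 28; the multiples of 6 that are <= 28 are 6..24 -> 28 // 6 = 4 completed fragment(s).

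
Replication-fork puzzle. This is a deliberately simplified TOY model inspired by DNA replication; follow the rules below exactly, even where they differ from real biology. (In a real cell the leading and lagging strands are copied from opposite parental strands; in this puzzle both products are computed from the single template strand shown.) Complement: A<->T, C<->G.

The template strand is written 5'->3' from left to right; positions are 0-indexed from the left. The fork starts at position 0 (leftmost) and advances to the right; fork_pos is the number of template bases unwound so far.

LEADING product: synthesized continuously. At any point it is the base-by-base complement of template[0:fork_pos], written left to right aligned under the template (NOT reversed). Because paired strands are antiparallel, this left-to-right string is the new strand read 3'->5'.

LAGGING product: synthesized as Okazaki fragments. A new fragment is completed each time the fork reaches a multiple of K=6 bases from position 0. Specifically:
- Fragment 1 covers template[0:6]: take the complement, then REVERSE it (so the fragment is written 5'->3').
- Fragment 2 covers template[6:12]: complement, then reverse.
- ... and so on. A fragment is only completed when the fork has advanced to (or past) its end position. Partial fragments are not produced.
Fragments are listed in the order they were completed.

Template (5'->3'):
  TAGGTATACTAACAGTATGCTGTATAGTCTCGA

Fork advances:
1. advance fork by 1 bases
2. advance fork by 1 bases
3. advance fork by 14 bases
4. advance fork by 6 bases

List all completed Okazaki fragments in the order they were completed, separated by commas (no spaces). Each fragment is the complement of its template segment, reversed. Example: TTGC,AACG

Step 1: advance 1 -> fork_pos = 0 + 1 = 1. Next multiple of 6 is 6 (not reached); still 0 fragment(s).
Step 2: advance 1 -> fork_pos = 1 + 1 = 2. Next multiple of 6 is 6 (not reached); still 0 fragment(s).
Step 3: advance 14 -> fork_pos = 2 + 14 = 16. Reached multiple(s) of 6: 6, 12 -> fragments 1-2 completed (2 total).
Step 4: advance 6 -> fork_pos = 16 + 6 = 22. Reached multiple(s) of 6: 18 -> fragment 3 completed (3 total).
Final fork_pos = 22, so 3 fragment(s) are complete. Build each: template segment -> complement -> reverse.
Fragment 1: template[0:6] = TAGGTA -> complement ATCCAT -> reversed TACCTA
Fragment 2: template[6:12] = TACTAA -> complement ATGATT -> reversed TTAGTA
Fragment 3: template[12:18] = CAGTAT -> complement GTCATA -> reversed ATACTG

Answer: TACCTA,TTAGTA,ATACTG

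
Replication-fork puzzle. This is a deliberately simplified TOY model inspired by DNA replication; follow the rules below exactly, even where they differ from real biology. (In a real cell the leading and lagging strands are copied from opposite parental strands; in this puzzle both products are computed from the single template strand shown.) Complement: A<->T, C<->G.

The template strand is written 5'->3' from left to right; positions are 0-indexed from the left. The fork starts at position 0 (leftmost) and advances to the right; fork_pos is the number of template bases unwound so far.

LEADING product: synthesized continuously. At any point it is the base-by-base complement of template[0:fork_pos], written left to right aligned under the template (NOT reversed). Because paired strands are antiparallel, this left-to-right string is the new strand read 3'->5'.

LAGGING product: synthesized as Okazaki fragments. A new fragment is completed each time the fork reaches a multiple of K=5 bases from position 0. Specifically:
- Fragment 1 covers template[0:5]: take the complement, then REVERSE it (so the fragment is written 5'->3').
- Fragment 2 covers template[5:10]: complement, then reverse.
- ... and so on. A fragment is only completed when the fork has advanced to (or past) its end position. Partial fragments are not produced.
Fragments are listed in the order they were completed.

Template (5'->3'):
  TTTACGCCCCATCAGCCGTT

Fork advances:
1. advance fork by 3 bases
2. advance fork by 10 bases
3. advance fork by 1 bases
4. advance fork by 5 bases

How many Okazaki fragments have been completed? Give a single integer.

Answer: 3

Derivation:
Step 1: advance 3 -> fork_pos = 0 + 3 = 3. Next multiple of 5 is 5 (not reached); still 0 fragment(s).
Step 2: advance 10 -> fork_pos = 3 + 10 = 13. Reached multiple(s) of 5: 5, 10 -> fragments 1-2 completed (2 total).
Step 3: advance 1 -> fork_pos = 13 + 1 = 14. Next multiple of 5 is 15 (not reached); still 2 fragment(s).
Step 4: advance 5 -> fork_pos = 14 + 5 = 19. Reached multiple(s) of 5: 15 -> fragment 3 completed (3 total).
Check: final fork_pos = 19; the multiples of 5 that are <= 19 are 5..15 -> 19 // 5 = 3 completed fragment(s).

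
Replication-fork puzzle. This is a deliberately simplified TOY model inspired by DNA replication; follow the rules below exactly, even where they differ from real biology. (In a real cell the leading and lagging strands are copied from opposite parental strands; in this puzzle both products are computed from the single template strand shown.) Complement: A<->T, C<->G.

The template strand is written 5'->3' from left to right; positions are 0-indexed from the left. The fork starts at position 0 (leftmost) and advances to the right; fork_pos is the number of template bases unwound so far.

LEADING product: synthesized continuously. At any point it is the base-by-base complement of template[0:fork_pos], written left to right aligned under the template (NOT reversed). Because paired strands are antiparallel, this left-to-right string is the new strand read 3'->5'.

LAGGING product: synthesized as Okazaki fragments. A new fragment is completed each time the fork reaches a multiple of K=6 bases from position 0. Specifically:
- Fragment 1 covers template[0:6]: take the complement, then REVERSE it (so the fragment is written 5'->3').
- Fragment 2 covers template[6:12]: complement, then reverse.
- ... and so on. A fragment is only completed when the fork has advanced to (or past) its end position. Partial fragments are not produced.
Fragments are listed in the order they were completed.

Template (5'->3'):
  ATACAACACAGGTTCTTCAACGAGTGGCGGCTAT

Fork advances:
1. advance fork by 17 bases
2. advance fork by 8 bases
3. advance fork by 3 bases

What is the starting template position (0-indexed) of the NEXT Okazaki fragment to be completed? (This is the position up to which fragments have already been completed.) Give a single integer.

Answer: 24

Derivation:
Step 1: advance 17 -> fork_pos = 0 + 17 = 17. Reached multiple(s) of 6: 6, 12 -> fragments 1-2 completed (2 total).
Step 2: advance 8 -> fork_pos = 17 + 8 = 25. Reached multiple(s) of 6: 18, 24 -> fragments 3-4 completed (4 total).
Step 3: advance 3 -> fork_pos = 25 + 3 = 28. Next multiple of 6 is 30 (not reached); still 4 fragment(s).
4 fragment(s) completed, covering template[0:24] (4 x 6 = 24). The next fragment, fragment 5, covers template[24:30], so it starts at position 24.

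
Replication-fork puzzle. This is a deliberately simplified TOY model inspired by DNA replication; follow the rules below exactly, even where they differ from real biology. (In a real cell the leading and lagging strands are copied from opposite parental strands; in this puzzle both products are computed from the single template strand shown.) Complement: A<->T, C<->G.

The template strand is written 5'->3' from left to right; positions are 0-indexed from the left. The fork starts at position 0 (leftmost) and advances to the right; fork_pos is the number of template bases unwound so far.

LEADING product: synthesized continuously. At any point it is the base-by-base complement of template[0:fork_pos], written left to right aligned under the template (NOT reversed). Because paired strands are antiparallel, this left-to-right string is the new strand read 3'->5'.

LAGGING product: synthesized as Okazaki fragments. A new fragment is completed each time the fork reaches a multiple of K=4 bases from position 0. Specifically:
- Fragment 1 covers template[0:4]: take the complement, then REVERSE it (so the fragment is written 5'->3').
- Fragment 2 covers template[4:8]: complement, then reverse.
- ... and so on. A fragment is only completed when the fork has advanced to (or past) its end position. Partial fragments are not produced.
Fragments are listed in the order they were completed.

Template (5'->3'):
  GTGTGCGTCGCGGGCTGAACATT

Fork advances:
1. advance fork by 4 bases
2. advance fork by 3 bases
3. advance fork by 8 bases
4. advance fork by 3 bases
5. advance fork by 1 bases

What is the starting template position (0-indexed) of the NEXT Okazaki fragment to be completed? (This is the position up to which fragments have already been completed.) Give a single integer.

Step 1: advance 4 -> fork_pos = 0 + 4 = 4. Reached multiple(s) of 4: 4 -> fragment 1 completed (1 total).
Step 2: advance 3 -> fork_pos = 4 + 3 = 7. Next multiple of 4 is 8 (not reached); still 1 fragment(s).
Step 3: advance 8 -> fork_pos = 7 + 8 = 15. Reached multiple(s) of 4: 8, 12 -> fragments 2-3 completed (3 total).
Step 4: advance 3 -> fork_pos = 15 + 3 = 18. Reached multiple(s) of 4: 16 -> fragment 4 completed (4 total).
Step 5: advance 1 -> fork_pos = 18 + 1 = 19. Next multiple of 4 is 20 (not reached); still 4 fragment(s).
4 fragment(s) completed, covering template[0:16] (4 x 4 = 16). The next fragment, fragment 5, covers template[16:20], so it starts at position 16.

Answer: 16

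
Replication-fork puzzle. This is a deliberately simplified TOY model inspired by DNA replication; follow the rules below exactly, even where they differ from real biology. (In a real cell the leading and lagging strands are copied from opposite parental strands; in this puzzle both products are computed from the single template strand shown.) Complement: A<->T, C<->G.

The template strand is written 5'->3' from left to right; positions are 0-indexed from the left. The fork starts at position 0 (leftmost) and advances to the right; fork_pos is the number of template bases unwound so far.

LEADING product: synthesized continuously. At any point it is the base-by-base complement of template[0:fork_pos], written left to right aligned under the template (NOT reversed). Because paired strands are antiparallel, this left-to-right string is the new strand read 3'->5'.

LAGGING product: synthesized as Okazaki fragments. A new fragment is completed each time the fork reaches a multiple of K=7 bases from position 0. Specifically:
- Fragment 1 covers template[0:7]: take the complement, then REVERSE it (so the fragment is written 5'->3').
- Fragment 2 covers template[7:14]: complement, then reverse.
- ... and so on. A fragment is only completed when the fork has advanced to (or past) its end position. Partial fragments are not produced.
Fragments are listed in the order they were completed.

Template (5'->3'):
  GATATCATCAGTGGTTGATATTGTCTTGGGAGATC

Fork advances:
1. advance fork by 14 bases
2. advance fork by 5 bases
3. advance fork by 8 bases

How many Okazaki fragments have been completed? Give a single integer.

Step 1: advance 14 -> fork_pos = 0 + 14 = 14. Reached multiple(s) of 7: 7, 14 -> fragments 1-2 completed (2 total).
Step 2: advance 5 -> fork_pos = 14 + 5 = 19. Next multiple of 7 is 21 (not reached); still 2 fragment(s).
Step 3: advance 8 -> fork_pos = 19 + 8 = 27. Reached multiple(s) of 7: 21 -> fragment 3 completed (3 total).
Check: final fork_pos = 27; the multiples of 7 that are <= 27 are 7..21 -> 27 // 7 = 3 completed fragment(s).

Answer: 3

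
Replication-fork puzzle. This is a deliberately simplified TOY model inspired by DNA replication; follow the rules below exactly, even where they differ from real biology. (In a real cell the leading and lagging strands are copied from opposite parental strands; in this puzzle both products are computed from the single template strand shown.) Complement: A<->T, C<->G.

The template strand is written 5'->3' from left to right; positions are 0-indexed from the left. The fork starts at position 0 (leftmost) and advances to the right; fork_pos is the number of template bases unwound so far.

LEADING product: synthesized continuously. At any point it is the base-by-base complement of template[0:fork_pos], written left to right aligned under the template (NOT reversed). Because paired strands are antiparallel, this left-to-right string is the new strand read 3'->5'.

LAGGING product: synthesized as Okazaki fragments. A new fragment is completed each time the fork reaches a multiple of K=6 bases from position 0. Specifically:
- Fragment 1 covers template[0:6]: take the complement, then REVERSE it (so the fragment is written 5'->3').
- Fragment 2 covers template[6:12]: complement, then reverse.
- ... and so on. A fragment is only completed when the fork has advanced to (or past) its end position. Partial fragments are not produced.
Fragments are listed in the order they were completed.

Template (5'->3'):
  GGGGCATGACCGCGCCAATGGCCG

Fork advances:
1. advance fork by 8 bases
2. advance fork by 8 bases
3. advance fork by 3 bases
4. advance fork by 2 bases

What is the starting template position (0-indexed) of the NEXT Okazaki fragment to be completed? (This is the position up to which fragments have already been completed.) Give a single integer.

Answer: 18

Derivation:
Step 1: advance 8 -> fork_pos = 0 + 8 = 8. Reached multiple(s) of 6: 6 -> fragment 1 completed (1 total).
Step 2: advance 8 -> fork_pos = 8 + 8 = 16. Reached multiple(s) of 6: 12 -> fragment 2 completed (2 total).
Step 3: advance 3 -> fork_pos = 16 + 3 = 19. Reached multiple(s) of 6: 18 -> fragment 3 completed (3 total).
Step 4: advance 2 -> fork_pos = 19 + 2 = 21. Next multiple of 6 is 24 (not reached); still 3 fragment(s).
3 fragment(s) completed, covering template[0:18] (3 x 6 = 18). The next fragment, fragment 4, covers template[18:24], so it starts at position 18.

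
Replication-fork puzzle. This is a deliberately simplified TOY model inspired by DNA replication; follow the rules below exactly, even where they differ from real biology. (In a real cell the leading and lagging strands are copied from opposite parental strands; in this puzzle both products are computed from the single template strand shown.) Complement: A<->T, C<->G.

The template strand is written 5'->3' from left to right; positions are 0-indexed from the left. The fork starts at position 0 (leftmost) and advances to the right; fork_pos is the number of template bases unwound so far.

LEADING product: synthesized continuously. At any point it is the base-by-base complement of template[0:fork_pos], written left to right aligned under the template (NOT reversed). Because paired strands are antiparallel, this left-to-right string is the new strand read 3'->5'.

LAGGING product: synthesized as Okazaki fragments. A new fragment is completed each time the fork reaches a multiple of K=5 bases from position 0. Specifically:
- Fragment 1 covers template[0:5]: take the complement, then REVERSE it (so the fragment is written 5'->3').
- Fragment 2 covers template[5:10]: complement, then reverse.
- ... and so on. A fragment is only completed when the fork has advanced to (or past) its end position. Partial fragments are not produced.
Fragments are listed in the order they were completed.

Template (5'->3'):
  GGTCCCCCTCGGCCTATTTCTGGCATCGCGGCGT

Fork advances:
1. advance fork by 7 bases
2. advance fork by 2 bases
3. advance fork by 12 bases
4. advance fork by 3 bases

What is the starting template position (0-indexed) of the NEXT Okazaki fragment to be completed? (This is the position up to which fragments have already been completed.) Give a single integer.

Answer: 20

Derivation:
Step 1: advance 7 -> fork_pos = 0 + 7 = 7. Reached multiple(s) of 5: 5 -> fragment 1 completed (1 total).
Step 2: advance 2 -> fork_pos = 7 + 2 = 9. Next multiple of 5 is 10 (not reached); still 1 fragment(s).
Step 3: advance 12 -> fork_pos = 9 + 12 = 21. Reached multiple(s) of 5: 10, 15, 20 -> fragments 2-4 completed (4 total).
Step 4: advance 3 -> fork_pos = 21 + 3 = 24. Next multiple of 5 is 25 (not reached); still 4 fragment(s).
4 fragment(s) completed, covering template[0:20] (4 x 5 = 20). The next fragment, fragment 5, covers template[20:25], so it starts at position 20.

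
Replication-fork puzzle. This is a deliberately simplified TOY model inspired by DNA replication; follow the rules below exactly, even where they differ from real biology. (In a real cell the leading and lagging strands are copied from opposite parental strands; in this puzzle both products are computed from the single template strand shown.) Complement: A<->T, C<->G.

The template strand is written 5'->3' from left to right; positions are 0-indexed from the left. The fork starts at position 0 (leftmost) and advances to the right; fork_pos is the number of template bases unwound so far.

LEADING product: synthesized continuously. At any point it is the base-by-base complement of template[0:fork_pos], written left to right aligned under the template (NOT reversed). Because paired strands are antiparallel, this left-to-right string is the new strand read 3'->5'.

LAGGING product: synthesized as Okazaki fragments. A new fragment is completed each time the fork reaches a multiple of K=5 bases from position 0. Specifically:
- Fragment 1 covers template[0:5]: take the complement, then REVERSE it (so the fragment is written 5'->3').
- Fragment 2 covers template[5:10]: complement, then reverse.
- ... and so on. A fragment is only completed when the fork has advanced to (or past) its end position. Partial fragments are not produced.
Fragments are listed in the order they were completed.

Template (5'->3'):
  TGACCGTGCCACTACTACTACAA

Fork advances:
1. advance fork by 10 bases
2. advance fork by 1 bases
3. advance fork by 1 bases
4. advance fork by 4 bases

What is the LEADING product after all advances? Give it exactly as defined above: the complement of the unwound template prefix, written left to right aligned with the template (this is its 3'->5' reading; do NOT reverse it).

Step 1: advance 10 -> fork_pos = 0 + 10 = 10.
Step 2: advance 1 -> fork_pos = 10 + 1 = 11.
Step 3: advance 1 -> fork_pos = 11 + 1 = 12.
Step 4: advance 4 -> fork_pos = 12 + 4 = 16.
Unwound prefix: template[0:16] = TGACCGTGCCACTACT
Complement it base by base (A<->T, C<->G), keeping left-to-right order:
  [0:5] TGACC -> ACTGG
  [5:10] GTGCC -> CACGG
  [10:15] ACTAC -> TGATG
  [15:16] T -> A
Concatenate: ACTGGCACGGTGATGA (length 16; written aligned with the template, i.e. 3'->5').

Answer: ACTGGCACGGTGATGA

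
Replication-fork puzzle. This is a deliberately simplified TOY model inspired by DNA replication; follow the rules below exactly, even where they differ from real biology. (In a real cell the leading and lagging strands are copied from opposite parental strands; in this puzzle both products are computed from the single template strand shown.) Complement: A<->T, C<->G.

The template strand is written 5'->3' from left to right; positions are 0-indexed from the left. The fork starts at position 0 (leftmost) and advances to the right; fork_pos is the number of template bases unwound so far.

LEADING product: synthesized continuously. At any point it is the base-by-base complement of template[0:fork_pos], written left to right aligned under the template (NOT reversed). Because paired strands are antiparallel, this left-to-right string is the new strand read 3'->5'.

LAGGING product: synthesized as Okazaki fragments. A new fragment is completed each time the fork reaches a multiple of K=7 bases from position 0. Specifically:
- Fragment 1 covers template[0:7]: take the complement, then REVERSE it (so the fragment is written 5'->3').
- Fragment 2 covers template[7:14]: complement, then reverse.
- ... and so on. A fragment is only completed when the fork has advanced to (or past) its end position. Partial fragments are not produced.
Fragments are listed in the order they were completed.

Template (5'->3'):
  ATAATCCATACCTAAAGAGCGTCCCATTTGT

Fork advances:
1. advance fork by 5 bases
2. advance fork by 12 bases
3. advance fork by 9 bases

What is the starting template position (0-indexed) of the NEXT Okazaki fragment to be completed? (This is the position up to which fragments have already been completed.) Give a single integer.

Answer: 21

Derivation:
Step 1: advance 5 -> fork_pos = 0 + 5 = 5. Next multiple of 7 is 7 (not reached); still 0 fragment(s).
Step 2: advance 12 -> fork_pos = 5 + 12 = 17. Reached multiple(s) of 7: 7, 14 -> fragments 1-2 completed (2 total).
Step 3: advance 9 -> fork_pos = 17 + 9 = 26. Reached multiple(s) of 7: 21 -> fragment 3 completed (3 total).
3 fragment(s) completed, covering template[0:21] (3 x 7 = 21). The next fragment, fragment 4, covers template[21:28], so it starts at position 21.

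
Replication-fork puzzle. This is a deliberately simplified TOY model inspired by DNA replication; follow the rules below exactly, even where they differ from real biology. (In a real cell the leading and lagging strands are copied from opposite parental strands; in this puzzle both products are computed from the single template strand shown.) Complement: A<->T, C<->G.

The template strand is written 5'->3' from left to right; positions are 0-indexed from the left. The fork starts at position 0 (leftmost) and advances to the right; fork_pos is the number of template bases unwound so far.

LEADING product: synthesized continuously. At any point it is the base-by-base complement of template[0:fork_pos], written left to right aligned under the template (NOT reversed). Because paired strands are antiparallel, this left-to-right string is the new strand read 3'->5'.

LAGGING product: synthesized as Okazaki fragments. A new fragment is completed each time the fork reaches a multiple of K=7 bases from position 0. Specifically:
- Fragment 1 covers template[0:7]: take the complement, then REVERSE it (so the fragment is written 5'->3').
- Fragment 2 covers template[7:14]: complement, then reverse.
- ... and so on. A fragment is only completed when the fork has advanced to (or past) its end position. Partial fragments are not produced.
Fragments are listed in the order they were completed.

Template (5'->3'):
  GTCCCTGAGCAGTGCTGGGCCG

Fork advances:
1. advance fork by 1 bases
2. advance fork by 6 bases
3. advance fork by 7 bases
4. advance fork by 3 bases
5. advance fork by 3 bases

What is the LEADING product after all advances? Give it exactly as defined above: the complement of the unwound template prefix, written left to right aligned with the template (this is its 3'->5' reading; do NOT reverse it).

Answer: CAGGGACTCGTCACGACCCG

Derivation:
Step 1: advance 1 -> fork_pos = 0 + 1 = 1.
Step 2: advance 6 -> fork_pos = 1 + 6 = 7.
Step 3: advance 7 -> fork_pos = 7 + 7 = 14.
Step 4: advance 3 -> fork_pos = 14 + 3 = 17.
Step 5: advance 3 -> fork_pos = 17 + 3 = 20.
Unwound prefix: template[0:20] = GTCCCTGAGCAGTGCTGGGC
Complement it base by base (A<->T, C<->G), keeping left-to-right order:
  [0:5] GTCCC -> CAGGG
  [5:10] TGAGC -> ACTCG
  [10:15] AGTGC -> TCACG
  [15:20] TGGGC -> ACCCG
Concatenate: CAGGGACTCGTCACGACCCG (length 20; written aligned with the template, i.e. 3'->5').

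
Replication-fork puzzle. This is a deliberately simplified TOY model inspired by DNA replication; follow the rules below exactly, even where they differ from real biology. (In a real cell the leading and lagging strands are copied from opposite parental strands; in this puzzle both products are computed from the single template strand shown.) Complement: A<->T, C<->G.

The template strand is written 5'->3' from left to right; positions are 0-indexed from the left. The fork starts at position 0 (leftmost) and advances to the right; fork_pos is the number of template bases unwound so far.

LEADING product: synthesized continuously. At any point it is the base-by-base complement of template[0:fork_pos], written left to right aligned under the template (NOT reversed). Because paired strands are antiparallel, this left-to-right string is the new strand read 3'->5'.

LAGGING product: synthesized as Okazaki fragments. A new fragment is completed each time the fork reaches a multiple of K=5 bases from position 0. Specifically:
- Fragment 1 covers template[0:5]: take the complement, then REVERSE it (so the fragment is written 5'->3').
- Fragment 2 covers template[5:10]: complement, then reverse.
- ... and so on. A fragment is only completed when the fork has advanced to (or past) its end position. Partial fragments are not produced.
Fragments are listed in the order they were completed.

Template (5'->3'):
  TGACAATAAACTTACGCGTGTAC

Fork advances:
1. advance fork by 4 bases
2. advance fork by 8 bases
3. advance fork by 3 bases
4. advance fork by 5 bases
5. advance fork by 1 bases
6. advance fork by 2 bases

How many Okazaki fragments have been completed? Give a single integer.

Step 1: advance 4 -> fork_pos = 0 + 4 = 4. Next multiple of 5 is 5 (not reached); still 0 fragment(s).
Step 2: advance 8 -> fork_pos = 4 + 8 = 12. Reached multiple(s) of 5: 5, 10 -> fragments 1-2 completed (2 total).
Step 3: advance 3 -> fork_pos = 12 + 3 = 15. Reached multiple(s) of 5: 15 -> fragment 3 completed (3 total).
Step 4: advance 5 -> fork_pos = 15 + 5 = 20. Reached multiple(s) of 5: 20 -> fragment 4 completed (4 total).
Step 5: advance 1 -> fork_pos = 20 + 1 = 21. Next multiple of 5 is 25 (not reached); still 4 fragment(s).
Step 6: advance 2 -> fork_pos = 21 + 2 = 23. Next multiple of 5 is 25 (not reached); still 4 fragment(s).
Check: final fork_pos = 23; the multiples of 5 that are <= 23 are 5..20 -> 23 // 5 = 4 completed fragment(s).

Answer: 4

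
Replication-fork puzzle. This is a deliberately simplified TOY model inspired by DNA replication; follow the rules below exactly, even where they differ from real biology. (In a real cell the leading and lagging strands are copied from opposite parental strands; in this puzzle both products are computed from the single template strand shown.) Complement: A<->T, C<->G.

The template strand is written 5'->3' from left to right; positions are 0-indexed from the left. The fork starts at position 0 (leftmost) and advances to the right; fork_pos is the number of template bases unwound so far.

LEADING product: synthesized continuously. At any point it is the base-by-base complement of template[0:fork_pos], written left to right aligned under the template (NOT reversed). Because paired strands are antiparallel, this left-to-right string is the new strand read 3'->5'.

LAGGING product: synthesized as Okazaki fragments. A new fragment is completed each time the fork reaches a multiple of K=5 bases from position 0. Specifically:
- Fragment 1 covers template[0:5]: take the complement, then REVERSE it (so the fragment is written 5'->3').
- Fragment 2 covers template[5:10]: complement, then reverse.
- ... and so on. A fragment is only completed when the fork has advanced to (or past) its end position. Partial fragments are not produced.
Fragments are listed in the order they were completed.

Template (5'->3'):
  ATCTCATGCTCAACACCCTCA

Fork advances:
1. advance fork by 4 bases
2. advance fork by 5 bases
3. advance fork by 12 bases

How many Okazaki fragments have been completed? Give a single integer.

Step 1: advance 4 -> fork_pos = 0 + 4 = 4. Next multiple of 5 is 5 (not reached); still 0 fragment(s).
Step 2: advance 5 -> fork_pos = 4 + 5 = 9. Reached multiple(s) of 5: 5 -> fragment 1 completed (1 total).
Step 3: advance 12 -> fork_pos = 9 + 12 = 21. Reached multiple(s) of 5: 10, 15, 20 -> fragments 2-4 completed (4 total).
Check: final fork_pos = 21; the multiples of 5 that are <= 21 are 5..20 -> 21 // 5 = 4 completed fragment(s).

Answer: 4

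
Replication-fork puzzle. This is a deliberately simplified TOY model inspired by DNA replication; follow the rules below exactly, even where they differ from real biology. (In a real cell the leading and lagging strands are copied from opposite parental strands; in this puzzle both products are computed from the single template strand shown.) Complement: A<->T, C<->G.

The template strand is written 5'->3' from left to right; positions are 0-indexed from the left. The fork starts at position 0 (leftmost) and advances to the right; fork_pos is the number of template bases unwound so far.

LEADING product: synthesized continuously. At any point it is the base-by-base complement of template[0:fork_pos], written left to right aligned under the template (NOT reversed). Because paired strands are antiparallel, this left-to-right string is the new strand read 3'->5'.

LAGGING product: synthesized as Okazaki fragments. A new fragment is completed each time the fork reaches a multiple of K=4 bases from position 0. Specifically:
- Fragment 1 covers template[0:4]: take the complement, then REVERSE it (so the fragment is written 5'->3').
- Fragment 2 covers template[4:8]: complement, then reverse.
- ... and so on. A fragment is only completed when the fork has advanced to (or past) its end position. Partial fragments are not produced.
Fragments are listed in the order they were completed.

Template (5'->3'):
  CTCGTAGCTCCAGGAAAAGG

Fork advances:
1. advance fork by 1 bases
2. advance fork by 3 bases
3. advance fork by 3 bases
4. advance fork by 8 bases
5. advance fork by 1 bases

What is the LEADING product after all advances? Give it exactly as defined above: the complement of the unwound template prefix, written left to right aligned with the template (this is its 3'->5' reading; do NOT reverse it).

Answer: GAGCATCGAGGTCCTT

Derivation:
Step 1: advance 1 -> fork_pos = 0 + 1 = 1.
Step 2: advance 3 -> fork_pos = 1 + 3 = 4.
Step 3: advance 3 -> fork_pos = 4 + 3 = 7.
Step 4: advance 8 -> fork_pos = 7 + 8 = 15.
Step 5: advance 1 -> fork_pos = 15 + 1 = 16.
Unwound prefix: template[0:16] = CTCGTAGCTCCAGGAA
Complement it base by base (A<->T, C<->G), keeping left-to-right order:
  [0:5] CTCGT -> GAGCA
  [5:10] AGCTC -> TCGAG
  [10:15] CAGGA -> GTCCT
  [15:16] A -> T
Concatenate: GAGCATCGAGGTCCTT (length 16; written aligned with the template, i.e. 3'->5').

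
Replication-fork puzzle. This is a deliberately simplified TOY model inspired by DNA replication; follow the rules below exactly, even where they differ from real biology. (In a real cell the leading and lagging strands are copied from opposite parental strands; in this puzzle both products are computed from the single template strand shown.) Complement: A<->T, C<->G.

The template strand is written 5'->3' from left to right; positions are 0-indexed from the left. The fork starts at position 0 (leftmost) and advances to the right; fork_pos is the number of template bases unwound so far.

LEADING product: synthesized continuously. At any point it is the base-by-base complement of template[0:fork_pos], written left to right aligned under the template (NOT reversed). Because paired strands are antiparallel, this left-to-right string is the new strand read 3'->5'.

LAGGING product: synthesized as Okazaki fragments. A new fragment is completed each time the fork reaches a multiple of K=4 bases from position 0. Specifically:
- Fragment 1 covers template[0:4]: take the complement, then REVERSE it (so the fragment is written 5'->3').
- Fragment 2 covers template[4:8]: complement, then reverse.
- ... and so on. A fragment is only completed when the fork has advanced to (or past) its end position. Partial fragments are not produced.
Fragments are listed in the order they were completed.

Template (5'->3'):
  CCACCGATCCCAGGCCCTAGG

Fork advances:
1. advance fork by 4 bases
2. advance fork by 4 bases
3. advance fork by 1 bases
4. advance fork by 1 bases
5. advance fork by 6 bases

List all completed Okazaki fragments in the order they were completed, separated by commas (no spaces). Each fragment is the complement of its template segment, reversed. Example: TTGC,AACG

Step 1: advance 4 -> fork_pos = 0 + 4 = 4. Reached multiple(s) of 4: 4 -> fragment 1 completed (1 total).
Step 2: advance 4 -> fork_pos = 4 + 4 = 8. Reached multiple(s) of 4: 8 -> fragment 2 completed (2 total).
Step 3: advance 1 -> fork_pos = 8 + 1 = 9. Next multiple of 4 is 12 (not reached); still 2 fragment(s).
Step 4: advance 1 -> fork_pos = 9 + 1 = 10. Next multiple of 4 is 12 (not reached); still 2 fragment(s).
Step 5: advance 6 -> fork_pos = 10 + 6 = 16. Reached multiple(s) of 4: 12, 16 -> fragments 3-4 completed (4 total).
Final fork_pos = 16, so 4 fragment(s) are complete. Build each: template segment -> complement -> reverse.
Fragment 1: template[0:4] = CCAC -> complement GGTG -> reversed GTGG
Fragment 2: template[4:8] = CGAT -> complement GCTA -> reversed ATCG
Fragment 3: template[8:12] = CCCA -> complement GGGT -> reversed TGGG
Fragment 4: template[12:16] = GGCC -> complement CCGG -> reversed GGCC

Answer: GTGG,ATCG,TGGG,GGCC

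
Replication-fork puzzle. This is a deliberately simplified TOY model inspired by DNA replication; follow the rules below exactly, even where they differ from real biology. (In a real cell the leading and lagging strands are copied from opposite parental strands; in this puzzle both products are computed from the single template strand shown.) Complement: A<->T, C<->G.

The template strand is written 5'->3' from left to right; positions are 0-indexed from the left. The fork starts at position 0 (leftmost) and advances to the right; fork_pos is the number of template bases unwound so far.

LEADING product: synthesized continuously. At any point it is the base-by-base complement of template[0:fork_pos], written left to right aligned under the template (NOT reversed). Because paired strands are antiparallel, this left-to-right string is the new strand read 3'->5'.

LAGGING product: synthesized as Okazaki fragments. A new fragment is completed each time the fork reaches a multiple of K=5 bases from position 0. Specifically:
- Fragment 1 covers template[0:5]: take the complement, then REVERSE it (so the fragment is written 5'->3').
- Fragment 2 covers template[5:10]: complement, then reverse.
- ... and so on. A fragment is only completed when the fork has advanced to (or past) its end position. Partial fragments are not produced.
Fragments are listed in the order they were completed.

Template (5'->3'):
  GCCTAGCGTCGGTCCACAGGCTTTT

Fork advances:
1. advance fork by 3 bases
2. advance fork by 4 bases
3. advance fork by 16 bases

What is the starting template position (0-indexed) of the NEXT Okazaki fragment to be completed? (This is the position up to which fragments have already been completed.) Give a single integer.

Step 1: advance 3 -> fork_pos = 0 + 3 = 3. Next multiple of 5 is 5 (not reached); still 0 fragment(s).
Step 2: advance 4 -> fork_pos = 3 + 4 = 7. Reached multiple(s) of 5: 5 -> fragment 1 completed (1 total).
Step 3: advance 16 -> fork_pos = 7 + 16 = 23. Reached multiple(s) of 5: 10, 15, 20 -> fragments 2-4 completed (4 total).
4 fragment(s) completed, covering template[0:20] (4 x 5 = 20). The next fragment, fragment 5, covers template[20:25], so it starts at position 20.

Answer: 20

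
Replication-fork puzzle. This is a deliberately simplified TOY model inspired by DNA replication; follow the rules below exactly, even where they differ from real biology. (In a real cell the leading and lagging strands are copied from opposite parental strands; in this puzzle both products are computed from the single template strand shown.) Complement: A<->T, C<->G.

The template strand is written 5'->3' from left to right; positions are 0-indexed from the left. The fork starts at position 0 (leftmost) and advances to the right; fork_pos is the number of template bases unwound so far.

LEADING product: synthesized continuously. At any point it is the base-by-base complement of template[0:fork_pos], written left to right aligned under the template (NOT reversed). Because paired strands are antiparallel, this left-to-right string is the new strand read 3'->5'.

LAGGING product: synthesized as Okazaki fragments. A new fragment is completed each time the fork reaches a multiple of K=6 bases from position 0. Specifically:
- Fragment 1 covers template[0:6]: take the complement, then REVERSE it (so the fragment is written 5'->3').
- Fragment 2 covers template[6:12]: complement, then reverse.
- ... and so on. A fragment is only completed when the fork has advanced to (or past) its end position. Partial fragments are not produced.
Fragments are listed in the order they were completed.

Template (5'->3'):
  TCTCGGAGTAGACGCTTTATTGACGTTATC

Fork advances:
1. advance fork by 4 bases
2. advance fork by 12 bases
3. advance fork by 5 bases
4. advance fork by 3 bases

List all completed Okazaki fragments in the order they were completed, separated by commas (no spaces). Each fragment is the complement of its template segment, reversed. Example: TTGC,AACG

Answer: CCGAGA,TCTACT,AAAGCG,GTCAAT

Derivation:
Step 1: advance 4 -> fork_pos = 0 + 4 = 4. Next multiple of 6 is 6 (not reached); still 0 fragment(s).
Step 2: advance 12 -> fork_pos = 4 + 12 = 16. Reached multiple(s) of 6: 6, 12 -> fragments 1-2 completed (2 total).
Step 3: advance 5 -> fork_pos = 16 + 5 = 21. Reached multiple(s) of 6: 18 -> fragment 3 completed (3 total).
Step 4: advance 3 -> fork_pos = 21 + 3 = 24. Reached multiple(s) of 6: 24 -> fragment 4 completed (4 total).
Final fork_pos = 24, so 4 fragment(s) are complete. Build each: template segment -> complement -> reverse.
Fragment 1: template[0:6] = TCTCGG -> complement AGAGCC -> reversed CCGAGA
Fragment 2: template[6:12] = AGTAGA -> complement TCATCT -> reversed TCTACT
Fragment 3: template[12:18] = CGCTTT -> complement GCGAAA -> reversed AAAGCG
Fragment 4: template[18:24] = ATTGAC -> complement TAACTG -> reversed GTCAAT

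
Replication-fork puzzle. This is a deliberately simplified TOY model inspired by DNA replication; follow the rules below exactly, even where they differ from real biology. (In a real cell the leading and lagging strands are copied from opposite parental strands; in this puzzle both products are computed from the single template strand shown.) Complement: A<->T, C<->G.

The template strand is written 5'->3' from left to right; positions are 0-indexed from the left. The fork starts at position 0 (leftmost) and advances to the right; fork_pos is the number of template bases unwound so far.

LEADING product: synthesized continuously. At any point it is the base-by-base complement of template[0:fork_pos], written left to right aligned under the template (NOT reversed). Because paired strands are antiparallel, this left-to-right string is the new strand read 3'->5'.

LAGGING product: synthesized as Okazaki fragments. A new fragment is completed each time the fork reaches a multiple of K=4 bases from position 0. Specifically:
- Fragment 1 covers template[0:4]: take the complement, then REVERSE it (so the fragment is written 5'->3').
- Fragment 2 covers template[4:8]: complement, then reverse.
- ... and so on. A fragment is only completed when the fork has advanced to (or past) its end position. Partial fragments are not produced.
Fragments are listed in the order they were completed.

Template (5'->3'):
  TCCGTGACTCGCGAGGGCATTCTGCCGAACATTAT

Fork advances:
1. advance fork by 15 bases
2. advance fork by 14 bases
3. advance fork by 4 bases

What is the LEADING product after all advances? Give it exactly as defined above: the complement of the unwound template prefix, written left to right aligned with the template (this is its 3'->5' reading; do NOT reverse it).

Step 1: advance 15 -> fork_pos = 0 + 15 = 15.
Step 2: advance 14 -> fork_pos = 15 + 14 = 29.
Step 3: advance 4 -> fork_pos = 29 + 4 = 33.
Unwound prefix: template[0:33] = TCCGTGACTCGCGAGGGCATTCTGCCGAACATT
Complement it base by base (A<->T, C<->G), keeping left-to-right order:
  [0:5] TCCGT -> AGGCA
  [5:10] GACTC -> CTGAG
  [10:15] GCGAG -> CGCTC
  [15:20] GGCAT -> CCGTA
  [20:25] TCTGC -> AGACG
  [25:30] CGAAC -> GCTTG
  [30:33] ATT -> TAA
Concatenate: AGGCACTGAGCGCTCCCGTAAGACGGCTTGTAA (length 33; written aligned with the template, i.e. 3'->5').

Answer: AGGCACTGAGCGCTCCCGTAAGACGGCTTGTAA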